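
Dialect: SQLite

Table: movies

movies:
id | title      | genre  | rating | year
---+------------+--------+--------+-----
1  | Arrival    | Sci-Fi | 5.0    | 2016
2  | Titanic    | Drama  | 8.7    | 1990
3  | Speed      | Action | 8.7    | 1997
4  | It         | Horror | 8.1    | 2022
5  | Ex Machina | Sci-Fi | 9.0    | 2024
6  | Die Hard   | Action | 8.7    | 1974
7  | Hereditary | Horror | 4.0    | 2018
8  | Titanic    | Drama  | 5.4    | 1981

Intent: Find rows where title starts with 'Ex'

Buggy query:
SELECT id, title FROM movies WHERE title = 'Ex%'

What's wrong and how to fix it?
Bug: Wildcards only work with LIKE; '=' treats '%' as a literal character

Fix: Use LIKE for wildcard pattern matching

Corrected query:
SELECT id, title FROM movies WHERE title LIKE 'Ex%'

Result:
id | title     
---+-----------
5  | Ex Machina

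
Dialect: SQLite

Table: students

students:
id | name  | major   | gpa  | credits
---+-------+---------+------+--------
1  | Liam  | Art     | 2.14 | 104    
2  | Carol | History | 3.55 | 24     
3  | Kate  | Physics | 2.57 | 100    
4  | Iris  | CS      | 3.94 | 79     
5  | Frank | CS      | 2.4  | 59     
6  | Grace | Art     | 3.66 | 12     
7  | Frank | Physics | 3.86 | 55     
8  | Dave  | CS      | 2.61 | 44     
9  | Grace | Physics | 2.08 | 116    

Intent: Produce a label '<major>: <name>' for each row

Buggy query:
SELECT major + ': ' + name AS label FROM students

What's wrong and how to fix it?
Bug: '+' is numeric addition; on text columns SQLite converts them to 0 instead of concatenating

Fix: Replace + with || to concatenate text

Corrected query:
SELECT major || ': ' || name AS label FROM students

Result:
label         
--------------
Art: Liam     
History: Carol
Physics: Kate 
CS: Iris      
CS: Frank     
Art: Grace    
Physics: Frank
CS: Dave      
Physics: Grace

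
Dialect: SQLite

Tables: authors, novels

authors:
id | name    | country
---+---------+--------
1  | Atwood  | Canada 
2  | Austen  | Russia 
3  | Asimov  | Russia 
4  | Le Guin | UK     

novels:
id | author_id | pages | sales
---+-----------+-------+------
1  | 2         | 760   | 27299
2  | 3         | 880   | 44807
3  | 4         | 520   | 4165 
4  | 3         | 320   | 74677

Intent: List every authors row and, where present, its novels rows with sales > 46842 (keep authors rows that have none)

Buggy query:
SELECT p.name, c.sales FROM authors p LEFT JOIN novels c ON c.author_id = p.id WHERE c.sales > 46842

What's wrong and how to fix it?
Bug: Filtering c.sales in WHERE discards the NULL rows produced by LEFT JOIN, turning it into an inner join

Fix: Move the right-table condition into the ON clause so unmatched parents are kept

Corrected query:
SELECT p.name, c.sales FROM authors p LEFT JOIN novels c ON c.author_id = p.id AND c.sales > 46842

Result:
name    | sales
--------+------
Atwood  | NULL 
Austen  | NULL 
Asimov  | 74677
Le Guin | NULL 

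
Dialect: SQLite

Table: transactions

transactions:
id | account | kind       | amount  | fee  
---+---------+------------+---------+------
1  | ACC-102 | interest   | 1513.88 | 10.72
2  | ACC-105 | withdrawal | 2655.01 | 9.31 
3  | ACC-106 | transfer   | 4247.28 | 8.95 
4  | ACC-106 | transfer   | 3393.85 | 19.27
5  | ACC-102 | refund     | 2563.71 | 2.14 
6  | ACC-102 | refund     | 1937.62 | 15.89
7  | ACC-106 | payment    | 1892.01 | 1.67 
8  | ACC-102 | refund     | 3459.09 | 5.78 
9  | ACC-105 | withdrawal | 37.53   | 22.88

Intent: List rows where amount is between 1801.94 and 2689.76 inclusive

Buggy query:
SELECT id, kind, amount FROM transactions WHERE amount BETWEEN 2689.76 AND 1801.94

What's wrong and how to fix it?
Bug: The bounds are reversed; BETWEEN a AND b requires a <= b to match anything

Fix: Write BETWEEN 1801.94 AND 2689.76

Corrected query:
SELECT id, kind, amount FROM transactions WHERE amount BETWEEN 1801.94 AND 2689.76

Result:
id | kind       | amount 
---+------------+--------
2  | withdrawal | 2655.01
5  | refund     | 2563.71
6  | refund     | 1937.62
7  | payment    | 1892.01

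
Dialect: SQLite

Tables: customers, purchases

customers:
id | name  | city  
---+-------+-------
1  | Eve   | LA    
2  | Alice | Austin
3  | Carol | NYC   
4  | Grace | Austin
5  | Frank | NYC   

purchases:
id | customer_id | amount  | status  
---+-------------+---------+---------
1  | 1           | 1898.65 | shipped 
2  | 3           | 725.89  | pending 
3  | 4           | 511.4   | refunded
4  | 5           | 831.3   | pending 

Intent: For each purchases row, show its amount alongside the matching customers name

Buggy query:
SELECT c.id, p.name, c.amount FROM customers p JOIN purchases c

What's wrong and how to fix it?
Bug: Missing join condition: each purchases row is matched to all customers rows instead of just its own

Fix: Specify the join condition linking the foreign key to the parent id

Corrected query:
SELECT c.id, p.name, c.amount FROM customers p JOIN purchases c ON c.customer_id = p.id

Result:
id | name  | amount 
---+-------+--------
1  | Eve   | 1898.65
2  | Carol | 725.89 
3  | Grace | 511.4  
4  | Frank | 831.3  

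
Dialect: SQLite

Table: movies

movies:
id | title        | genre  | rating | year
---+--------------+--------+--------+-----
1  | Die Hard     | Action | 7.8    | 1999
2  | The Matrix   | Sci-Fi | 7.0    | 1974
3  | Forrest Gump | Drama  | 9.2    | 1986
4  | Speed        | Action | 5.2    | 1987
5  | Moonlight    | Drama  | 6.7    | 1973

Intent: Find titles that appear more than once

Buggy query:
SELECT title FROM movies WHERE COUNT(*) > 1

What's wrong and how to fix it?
Bug: WHERE can't reference COUNT(*); aggregates are computed after WHERE

Fix: GROUP BY title, then filter groups with HAVING COUNT(*) > 1

Corrected query:
SELECT title FROM movies GROUP BY title HAVING COUNT(*) > 1

Result:
(no rows)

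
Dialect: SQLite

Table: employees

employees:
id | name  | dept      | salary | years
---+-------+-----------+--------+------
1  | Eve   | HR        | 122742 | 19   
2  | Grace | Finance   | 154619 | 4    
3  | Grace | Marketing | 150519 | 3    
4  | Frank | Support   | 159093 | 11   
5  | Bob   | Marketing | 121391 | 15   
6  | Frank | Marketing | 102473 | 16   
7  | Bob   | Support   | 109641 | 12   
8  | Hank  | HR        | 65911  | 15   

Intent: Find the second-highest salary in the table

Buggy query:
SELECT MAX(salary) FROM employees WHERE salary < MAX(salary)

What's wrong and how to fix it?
Bug: MAX(salary) on the right of the comparison is an aggregate-in-WHERE error

Fix: Put the inner MAX in a scalar subquery

Corrected query:
SELECT MAX(salary) FROM employees WHERE salary < (SELECT MAX(salary) FROM employees)

Result:
MAX(salary)
-----------
154619     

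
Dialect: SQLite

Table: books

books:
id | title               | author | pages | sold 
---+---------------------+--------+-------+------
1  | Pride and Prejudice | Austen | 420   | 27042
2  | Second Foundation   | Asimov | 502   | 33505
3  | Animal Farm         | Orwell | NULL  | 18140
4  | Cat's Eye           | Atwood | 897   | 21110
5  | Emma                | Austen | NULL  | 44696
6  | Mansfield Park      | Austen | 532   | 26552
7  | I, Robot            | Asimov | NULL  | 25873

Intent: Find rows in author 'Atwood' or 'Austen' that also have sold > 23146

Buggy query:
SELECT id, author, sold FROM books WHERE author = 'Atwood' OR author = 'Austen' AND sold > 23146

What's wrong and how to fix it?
Bug: AND binds tighter than OR, so this parses as author = 'Atwood' OR (author = 'Austen' AND sold > 23146)

Fix: Group the OR with parentheses (or use IN), then AND the threshold

Corrected query:
SELECT id, author, sold FROM books WHERE (author = 'Atwood' OR author = 'Austen') AND sold > 23146

Result:
id | author | sold 
---+--------+------
1  | Austen | 27042
5  | Austen | 44696
6  | Austen | 26552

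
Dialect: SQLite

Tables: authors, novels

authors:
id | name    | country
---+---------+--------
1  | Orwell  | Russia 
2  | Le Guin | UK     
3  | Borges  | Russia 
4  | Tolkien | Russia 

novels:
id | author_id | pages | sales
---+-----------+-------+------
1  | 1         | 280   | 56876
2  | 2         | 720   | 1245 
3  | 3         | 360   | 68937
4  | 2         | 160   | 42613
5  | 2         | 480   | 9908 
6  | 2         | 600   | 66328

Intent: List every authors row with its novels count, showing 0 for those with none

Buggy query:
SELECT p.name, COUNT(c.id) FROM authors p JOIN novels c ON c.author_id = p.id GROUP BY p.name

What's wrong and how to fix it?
Bug: An inner join excludes parents with zero children

Fix: Use LEFT JOIN so parents without children still appear (COUNT(c.id) gives 0)

Corrected query:
SELECT p.name, COUNT(c.id) FROM authors p LEFT JOIN novels c ON c.author_id = p.id GROUP BY p.name

Result:
name    | COUNT(c.id)
--------+------------
Borges  | 1          
Le Guin | 4          
Orwell  | 1          
Tolkien | 0          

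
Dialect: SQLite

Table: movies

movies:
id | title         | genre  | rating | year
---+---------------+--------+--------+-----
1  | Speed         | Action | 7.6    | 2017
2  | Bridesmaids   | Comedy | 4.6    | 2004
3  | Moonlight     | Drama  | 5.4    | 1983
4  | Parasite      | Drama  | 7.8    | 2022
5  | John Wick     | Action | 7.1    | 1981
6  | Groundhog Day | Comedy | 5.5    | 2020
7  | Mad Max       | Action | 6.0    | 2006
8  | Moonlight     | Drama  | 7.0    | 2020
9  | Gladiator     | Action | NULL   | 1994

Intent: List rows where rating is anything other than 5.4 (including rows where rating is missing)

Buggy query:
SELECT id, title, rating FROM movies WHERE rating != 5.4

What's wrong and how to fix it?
Bug: Inequality against NULL is unknown, not true; rows with NULL are dropped

Fix: Handle NULL separately with IS NULL alongside the inequality

Corrected query:
SELECT id, title, rating FROM movies WHERE rating != 5.4 OR rating IS NULL

Result:
id | title         | rating
---+---------------+-------
1  | Speed         | 7.6   
2  | Bridesmaids   | 4.6   
4  | Parasite      | 7.8   
5  | John Wick     | 7.1   
6  | Groundhog Day | 5.5   
7  | Mad Max       | 6     
8  | Moonlight     | 7     
9  | Gladiator     | NULL  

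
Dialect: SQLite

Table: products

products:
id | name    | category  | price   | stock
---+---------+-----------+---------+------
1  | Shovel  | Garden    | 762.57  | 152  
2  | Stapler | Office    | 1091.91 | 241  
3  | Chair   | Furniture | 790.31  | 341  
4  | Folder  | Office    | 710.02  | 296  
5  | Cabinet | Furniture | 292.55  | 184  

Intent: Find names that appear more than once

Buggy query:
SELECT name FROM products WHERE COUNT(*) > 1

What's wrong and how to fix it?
Bug: WHERE can't reference COUNT(*); aggregates are computed after WHERE

Fix: GROUP BY name, then filter groups with HAVING COUNT(*) > 1

Corrected query:
SELECT name FROM products GROUP BY name HAVING COUNT(*) > 1

Result:
(no rows)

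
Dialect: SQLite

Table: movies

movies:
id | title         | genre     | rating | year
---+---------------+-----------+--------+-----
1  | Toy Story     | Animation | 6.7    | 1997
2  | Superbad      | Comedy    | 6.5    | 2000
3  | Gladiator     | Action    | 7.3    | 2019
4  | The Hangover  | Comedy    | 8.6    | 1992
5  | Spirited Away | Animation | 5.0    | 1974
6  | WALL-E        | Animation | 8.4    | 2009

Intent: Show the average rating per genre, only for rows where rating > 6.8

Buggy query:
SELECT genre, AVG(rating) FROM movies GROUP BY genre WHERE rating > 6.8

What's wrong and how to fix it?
Bug: WHERE cannot follow GROUP BY

Fix: Place WHERE between FROM and GROUP BY

Corrected query:
SELECT genre, AVG(rating) FROM movies WHERE rating > 6.8 GROUP BY genre

Result:
genre     | AVG(rating)
----------+------------
Action    | 7.3        
Animation | 8.4        
Comedy    | 8.6        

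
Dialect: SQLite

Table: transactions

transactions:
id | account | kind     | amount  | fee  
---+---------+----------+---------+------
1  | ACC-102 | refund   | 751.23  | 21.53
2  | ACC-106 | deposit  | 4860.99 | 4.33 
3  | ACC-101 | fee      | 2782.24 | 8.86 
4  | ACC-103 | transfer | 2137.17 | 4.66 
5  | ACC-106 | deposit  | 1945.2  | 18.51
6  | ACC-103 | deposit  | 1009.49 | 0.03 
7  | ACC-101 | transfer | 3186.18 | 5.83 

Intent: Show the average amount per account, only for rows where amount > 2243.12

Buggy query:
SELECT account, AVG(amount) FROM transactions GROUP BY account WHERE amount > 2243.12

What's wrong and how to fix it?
Bug: Row-level WHERE must come before GROUP BY in the clause order

Fix: Move the WHERE clause before GROUP BY

Corrected query:
SELECT account, AVG(amount) FROM transactions WHERE amount > 2243.12 GROUP BY account

Result:
account | AVG(amount)
--------+------------
ACC-101 | 2984.21    
ACC-106 | 4860.99    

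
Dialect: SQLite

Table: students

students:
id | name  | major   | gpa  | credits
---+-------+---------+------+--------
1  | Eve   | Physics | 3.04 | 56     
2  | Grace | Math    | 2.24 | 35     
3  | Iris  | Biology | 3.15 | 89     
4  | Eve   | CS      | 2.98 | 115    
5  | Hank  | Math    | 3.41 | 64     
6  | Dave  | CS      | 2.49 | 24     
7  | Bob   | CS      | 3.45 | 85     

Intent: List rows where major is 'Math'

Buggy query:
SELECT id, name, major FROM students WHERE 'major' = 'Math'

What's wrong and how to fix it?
Bug: 'major' in single quotes is a string literal, not the column; the comparison is literal-vs-literal and never true

Fix: Remove the quotes around the column name (or use double quotes for an identifier)

Corrected query:
SELECT id, name, major FROM students WHERE major = 'Math'

Result:
id | name  | major
---+-------+------
2  | Grace | Math 
5  | Hank  | Math 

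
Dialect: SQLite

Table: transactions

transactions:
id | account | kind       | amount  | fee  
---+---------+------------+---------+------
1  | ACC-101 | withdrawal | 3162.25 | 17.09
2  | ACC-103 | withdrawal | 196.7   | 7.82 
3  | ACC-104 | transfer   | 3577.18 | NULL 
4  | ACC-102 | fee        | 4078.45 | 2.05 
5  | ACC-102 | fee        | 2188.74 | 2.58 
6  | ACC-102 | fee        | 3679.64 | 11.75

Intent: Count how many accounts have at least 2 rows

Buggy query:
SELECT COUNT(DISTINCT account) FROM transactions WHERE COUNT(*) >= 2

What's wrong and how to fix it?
Bug: COUNT(*) cannot appear in WHERE; the per-group count doesn't exist yet

Fix: Use a subquery that GROUPs and filters with HAVING, then count its rows

Corrected query:
SELECT COUNT(*) FROM (SELECT account FROM transactions GROUP BY account HAVING COUNT(*) >= 2)

Result:
COUNT(*)
--------
1       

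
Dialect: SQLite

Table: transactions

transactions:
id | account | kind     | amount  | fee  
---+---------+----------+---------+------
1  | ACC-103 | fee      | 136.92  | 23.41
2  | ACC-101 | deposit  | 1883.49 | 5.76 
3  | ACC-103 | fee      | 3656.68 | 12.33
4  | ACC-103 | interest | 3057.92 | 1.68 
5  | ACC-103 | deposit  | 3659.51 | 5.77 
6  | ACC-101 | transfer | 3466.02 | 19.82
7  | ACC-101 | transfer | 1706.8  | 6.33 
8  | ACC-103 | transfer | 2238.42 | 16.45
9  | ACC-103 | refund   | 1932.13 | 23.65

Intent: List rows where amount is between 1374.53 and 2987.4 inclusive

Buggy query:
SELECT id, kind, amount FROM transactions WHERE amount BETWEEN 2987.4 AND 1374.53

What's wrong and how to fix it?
Bug: The bounds are reversed; BETWEEN a AND b requires a <= b to match anything

Fix: Write BETWEEN 1374.53 AND 2987.4

Corrected query:
SELECT id, kind, amount FROM transactions WHERE amount BETWEEN 1374.53 AND 2987.4

Result:
id | kind     | amount 
---+----------+--------
2  | deposit  | 1883.49
7  | transfer | 1706.8 
8  | transfer | 2238.42
9  | refund   | 1932.13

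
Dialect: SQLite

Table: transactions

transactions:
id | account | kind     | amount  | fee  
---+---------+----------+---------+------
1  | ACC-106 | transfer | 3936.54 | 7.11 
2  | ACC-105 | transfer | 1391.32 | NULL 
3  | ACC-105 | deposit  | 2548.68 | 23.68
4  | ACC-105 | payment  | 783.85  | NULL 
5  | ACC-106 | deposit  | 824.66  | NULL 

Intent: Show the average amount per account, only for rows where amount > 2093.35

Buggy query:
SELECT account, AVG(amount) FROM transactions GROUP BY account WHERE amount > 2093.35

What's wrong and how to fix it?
Bug: Row-level WHERE must come before GROUP BY in the clause order

Fix: Move the WHERE clause before GROUP BY

Corrected query:
SELECT account, AVG(amount) FROM transactions WHERE amount > 2093.35 GROUP BY account

Result:
account | AVG(amount)
--------+------------
ACC-105 | 2548.68    
ACC-106 | 3936.54    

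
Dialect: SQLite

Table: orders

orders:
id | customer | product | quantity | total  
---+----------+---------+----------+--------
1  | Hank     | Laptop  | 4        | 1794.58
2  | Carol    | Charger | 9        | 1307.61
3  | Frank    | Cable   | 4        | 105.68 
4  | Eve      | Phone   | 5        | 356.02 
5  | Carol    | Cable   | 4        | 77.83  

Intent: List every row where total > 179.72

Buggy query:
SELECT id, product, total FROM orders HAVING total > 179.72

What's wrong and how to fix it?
Bug: This is a non-aggregate query (no GROUP BY, no aggregates), so in SQLite the HAVING clause is invalid here; a row-level condition belongs in WHERE

Fix: Use WHERE for row-level filtering

Corrected query:
SELECT id, product, total FROM orders WHERE total > 179.72

Result:
id | product | total  
---+---------+--------
1  | Laptop  | 1794.58
2  | Charger | 1307.61
4  | Phone   | 356.02 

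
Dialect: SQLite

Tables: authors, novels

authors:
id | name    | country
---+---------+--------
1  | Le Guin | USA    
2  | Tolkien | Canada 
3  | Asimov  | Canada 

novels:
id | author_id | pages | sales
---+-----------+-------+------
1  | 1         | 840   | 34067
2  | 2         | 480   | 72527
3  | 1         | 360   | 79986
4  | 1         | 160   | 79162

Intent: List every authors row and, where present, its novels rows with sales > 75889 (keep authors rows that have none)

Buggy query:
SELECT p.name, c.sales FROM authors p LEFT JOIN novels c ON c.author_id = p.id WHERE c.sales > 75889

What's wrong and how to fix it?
Bug: Filtering c.sales in WHERE discards the NULL rows produced by LEFT JOIN, turning it into an inner join

Fix: Move the right-table condition into the ON clause so unmatched parents are kept

Corrected query:
SELECT p.name, c.sales FROM authors p LEFT JOIN novels c ON c.author_id = p.id AND c.sales > 75889

Result:
name    | sales
--------+------
Le Guin | 79162
Le Guin | 79986
Tolkien | NULL 
Asimov  | NULL 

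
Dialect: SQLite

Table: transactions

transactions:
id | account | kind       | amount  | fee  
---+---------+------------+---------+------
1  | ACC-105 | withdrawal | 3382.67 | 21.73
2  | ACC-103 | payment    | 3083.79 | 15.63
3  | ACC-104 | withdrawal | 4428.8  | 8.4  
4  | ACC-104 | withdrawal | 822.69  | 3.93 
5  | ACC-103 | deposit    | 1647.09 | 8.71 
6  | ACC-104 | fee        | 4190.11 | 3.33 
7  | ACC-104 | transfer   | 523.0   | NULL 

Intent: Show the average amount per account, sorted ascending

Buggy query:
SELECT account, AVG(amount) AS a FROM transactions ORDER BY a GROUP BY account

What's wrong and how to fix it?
Bug: GROUP BY must precede ORDER BY

Fix: Move ORDER BY to the end, after GROUP BY

Corrected query:
SELECT account, AVG(amount) AS a FROM transactions GROUP BY account ORDER BY a

Result:
account | a      
--------+--------
ACC-103 | 2365.44
ACC-104 | 2491.15
ACC-105 | 3382.67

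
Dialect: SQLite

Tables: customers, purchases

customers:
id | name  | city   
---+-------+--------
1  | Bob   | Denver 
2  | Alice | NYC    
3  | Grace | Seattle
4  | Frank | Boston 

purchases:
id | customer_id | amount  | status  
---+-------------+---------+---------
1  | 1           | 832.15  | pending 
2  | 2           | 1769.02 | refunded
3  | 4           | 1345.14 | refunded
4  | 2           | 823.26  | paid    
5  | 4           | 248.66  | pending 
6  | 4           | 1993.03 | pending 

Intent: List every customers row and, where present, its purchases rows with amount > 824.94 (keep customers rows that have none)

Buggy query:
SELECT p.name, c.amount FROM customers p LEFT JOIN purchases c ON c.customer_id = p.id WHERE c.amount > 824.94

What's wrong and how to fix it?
Bug: Filtering c.amount in WHERE discards the NULL rows produced by LEFT JOIN, turning it into an inner join

Fix: Move the right-table condition into the ON clause so unmatched parents are kept

Corrected query:
SELECT p.name, c.amount FROM customers p LEFT JOIN purchases c ON c.customer_id = p.id AND c.amount > 824.94

Result:
name  | amount 
------+--------
Bob   | 832.15 
Alice | 1769.02
Grace | NULL   
Frank | 1345.14
Frank | 1993.03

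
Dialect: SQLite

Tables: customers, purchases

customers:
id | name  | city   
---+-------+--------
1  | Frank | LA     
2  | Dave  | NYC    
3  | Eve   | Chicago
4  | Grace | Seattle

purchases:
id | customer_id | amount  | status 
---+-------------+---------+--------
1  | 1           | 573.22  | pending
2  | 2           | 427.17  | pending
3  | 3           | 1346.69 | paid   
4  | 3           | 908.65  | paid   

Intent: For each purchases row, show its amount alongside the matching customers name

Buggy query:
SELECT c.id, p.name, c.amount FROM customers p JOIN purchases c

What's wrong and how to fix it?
Bug: Missing join condition: each purchases row is matched to all customers rows instead of just its own

Fix: Add ON c.customer_id = p.id to the JOIN

Corrected query:
SELECT c.id, p.name, c.amount FROM customers p JOIN purchases c ON c.customer_id = p.id

Result:
id | name  | amount 
---+-------+--------
1  | Frank | 573.22 
2  | Dave  | 427.17 
3  | Eve   | 1346.69
4  | Eve   | 908.65 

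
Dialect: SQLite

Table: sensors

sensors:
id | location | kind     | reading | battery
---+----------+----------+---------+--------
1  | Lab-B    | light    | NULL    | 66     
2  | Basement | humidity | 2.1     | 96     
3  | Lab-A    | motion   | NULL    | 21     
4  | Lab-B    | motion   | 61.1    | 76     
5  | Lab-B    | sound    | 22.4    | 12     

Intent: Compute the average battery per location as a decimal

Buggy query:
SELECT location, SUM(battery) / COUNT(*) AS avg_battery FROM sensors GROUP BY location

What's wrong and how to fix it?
Bug: SUM(battery) and COUNT(*) are both integers; the division truncates the fractional part

Fix: Multiply by 1.0 (or CAST to REAL) to force floating-point division

Corrected query:
SELECT location, SUM(battery) * 1.0 / COUNT(*) AS avg_battery FROM sensors GROUP BY location

Result:
location | avg_battery
---------+------------
Basement | 96         
Lab-A    | 21         
Lab-B    | 51.333333  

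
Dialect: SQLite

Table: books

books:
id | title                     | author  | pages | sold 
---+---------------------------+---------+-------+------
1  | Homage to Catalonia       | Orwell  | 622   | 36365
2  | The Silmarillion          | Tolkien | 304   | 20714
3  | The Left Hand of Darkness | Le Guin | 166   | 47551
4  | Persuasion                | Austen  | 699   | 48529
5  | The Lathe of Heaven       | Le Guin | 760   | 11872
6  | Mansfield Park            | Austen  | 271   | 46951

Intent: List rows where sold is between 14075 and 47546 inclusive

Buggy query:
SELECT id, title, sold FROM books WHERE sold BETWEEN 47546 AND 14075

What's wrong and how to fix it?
Bug: The bounds are reversed; BETWEEN a AND b requires a <= b to match anything

Fix: Write BETWEEN 14075 AND 47546

Corrected query:
SELECT id, title, sold FROM books WHERE sold BETWEEN 14075 AND 47546

Result:
id | title               | sold 
---+---------------------+------
1  | Homage to Catalonia | 36365
2  | The Silmarillion    | 20714
6  | Mansfield Park      | 46951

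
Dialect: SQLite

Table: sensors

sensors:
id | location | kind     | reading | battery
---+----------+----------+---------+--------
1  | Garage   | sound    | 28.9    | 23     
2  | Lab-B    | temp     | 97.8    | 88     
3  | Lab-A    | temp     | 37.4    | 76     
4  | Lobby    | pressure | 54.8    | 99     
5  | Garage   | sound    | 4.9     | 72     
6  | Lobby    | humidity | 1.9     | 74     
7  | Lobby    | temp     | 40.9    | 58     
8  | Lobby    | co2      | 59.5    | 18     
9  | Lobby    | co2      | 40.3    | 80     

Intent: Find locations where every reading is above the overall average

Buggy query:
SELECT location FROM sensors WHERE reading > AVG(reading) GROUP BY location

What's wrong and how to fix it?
Bug: AVG() is an aggregate; it can't sit directly in WHERE

Fix: Use a subquery for AVG and a HAVING MIN(...) filter so the condition holds for every row in the group

Corrected query:
SELECT location FROM sensors GROUP BY location HAVING MIN(reading) > (SELECT AVG(reading) FROM sensors)

Result:
location
--------
Lab-B   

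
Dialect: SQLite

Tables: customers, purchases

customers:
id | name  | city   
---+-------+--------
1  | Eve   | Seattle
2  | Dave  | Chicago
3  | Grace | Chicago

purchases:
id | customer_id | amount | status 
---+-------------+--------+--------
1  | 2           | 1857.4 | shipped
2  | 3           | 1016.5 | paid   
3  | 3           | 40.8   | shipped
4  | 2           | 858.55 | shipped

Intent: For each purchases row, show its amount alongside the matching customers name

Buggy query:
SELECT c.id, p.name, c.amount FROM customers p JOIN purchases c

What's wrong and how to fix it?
Bug: JOIN with no ON clause produces a cartesian product; every purchases row pairs with every customers row

Fix: Add ON c.customer_id = p.id to the JOIN

Corrected query:
SELECT c.id, p.name, c.amount FROM customers p JOIN purchases c ON c.customer_id = p.id

Result:
id | name  | amount
---+-------+-------
1  | Dave  | 1857.4
2  | Grace | 1016.5
3  | Grace | 40.8  
4  | Dave  | 858.55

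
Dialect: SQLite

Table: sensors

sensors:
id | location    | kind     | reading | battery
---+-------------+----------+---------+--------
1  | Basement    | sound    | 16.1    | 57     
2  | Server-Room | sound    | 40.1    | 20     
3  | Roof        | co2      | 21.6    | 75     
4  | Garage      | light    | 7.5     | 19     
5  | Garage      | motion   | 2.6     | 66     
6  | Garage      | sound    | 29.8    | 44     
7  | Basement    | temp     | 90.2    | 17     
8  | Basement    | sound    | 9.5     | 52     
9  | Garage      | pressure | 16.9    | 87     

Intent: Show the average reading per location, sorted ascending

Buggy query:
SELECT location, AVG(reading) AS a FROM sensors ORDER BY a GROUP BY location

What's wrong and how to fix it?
Bug: GROUP BY must precede ORDER BY

Fix: Reorder: SELECT … FROM … GROUP BY … ORDER BY …

Corrected query:
SELECT location, AVG(reading) AS a FROM sensors GROUP BY location ORDER BY a

Result:
location    | a   
------------+-----
Garage      | 14.2
Roof        | 21.6
Basement    | 38.6
Server-Room | 40.1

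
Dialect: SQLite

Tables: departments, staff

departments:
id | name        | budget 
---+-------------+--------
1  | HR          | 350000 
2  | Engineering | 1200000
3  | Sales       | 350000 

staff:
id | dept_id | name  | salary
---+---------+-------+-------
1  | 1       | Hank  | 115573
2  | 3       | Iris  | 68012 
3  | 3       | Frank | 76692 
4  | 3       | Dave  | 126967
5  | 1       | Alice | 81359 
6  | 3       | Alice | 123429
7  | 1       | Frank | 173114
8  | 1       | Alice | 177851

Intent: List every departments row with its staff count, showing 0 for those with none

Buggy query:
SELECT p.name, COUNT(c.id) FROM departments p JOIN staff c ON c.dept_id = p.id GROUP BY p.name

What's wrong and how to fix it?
Bug: An inner join excludes parents with zero children

Fix: Switch to LEFT JOIN to retain unmatched parent rows

Corrected query:
SELECT p.name, COUNT(c.id) FROM departments p LEFT JOIN staff c ON c.dept_id = p.id GROUP BY p.name

Result:
name        | COUNT(c.id)
------------+------------
Engineering | 0          
HR          | 4          
Sales       | 4          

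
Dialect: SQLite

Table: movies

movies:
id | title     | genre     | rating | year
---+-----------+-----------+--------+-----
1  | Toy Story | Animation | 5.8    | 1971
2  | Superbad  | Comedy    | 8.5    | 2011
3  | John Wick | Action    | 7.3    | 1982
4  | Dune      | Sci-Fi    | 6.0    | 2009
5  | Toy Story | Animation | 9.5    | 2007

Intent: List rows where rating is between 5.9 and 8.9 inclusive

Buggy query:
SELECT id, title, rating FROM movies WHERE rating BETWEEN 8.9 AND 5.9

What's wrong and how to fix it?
Bug: BETWEEN expects the lower bound first; with 8.9 AND 5.9 the range is empty

Fix: Swap the bounds so the smaller value comes first

Corrected query:
SELECT id, title, rating FROM movies WHERE rating BETWEEN 5.9 AND 8.9

Result:
id | title     | rating
---+-----------+-------
2  | Superbad  | 8.5   
3  | John Wick | 7.3   
4  | Dune      | 6     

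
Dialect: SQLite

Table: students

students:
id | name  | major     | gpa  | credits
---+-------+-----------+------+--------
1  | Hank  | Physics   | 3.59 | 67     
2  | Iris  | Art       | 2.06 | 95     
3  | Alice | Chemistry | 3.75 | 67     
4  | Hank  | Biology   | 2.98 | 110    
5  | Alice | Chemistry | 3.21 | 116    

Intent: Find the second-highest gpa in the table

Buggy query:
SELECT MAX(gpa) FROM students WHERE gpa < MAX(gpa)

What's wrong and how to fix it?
Bug: The inner MAX is an aggregate inside WHERE, which is not allowed

Fix: Put the inner MAX in a scalar subquery

Corrected query:
SELECT MAX(gpa) FROM students WHERE gpa < (SELECT MAX(gpa) FROM students)

Result:
MAX(gpa)
--------
3.59    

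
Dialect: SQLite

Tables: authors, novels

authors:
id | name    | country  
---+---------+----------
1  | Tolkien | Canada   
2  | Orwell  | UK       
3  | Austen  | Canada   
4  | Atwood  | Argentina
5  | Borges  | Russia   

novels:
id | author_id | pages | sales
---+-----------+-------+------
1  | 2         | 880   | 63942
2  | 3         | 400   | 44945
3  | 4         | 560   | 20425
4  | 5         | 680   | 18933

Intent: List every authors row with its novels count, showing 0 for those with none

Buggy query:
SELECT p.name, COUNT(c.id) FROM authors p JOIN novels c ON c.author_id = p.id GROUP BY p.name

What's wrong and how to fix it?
Bug: An inner join excludes parents with zero children

Fix: Use LEFT JOIN so parents without children still appear (COUNT(c.id) gives 0)

Corrected query:
SELECT p.name, COUNT(c.id) FROM authors p LEFT JOIN novels c ON c.author_id = p.id GROUP BY p.name

Result:
name    | COUNT(c.id)
--------+------------
Atwood  | 1          
Austen  | 1          
Borges  | 1          
Orwell  | 1          
Tolkien | 0          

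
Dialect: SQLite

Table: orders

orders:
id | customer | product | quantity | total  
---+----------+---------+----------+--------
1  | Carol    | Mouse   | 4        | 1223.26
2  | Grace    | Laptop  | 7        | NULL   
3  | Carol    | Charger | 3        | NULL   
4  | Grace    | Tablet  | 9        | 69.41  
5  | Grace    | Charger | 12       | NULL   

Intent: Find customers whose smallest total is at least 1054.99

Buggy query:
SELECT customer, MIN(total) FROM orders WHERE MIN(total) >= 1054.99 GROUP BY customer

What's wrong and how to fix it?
Bug: Aggregates like MIN are computed per group after WHERE runs

Fix: Use HAVING for the per-group MIN condition

Corrected query:
SELECT customer, MIN(total) FROM orders GROUP BY customer HAVING MIN(total) >= 1054.99

Result:
customer | MIN(total)
---------+-----------
Carol    | 1223.26   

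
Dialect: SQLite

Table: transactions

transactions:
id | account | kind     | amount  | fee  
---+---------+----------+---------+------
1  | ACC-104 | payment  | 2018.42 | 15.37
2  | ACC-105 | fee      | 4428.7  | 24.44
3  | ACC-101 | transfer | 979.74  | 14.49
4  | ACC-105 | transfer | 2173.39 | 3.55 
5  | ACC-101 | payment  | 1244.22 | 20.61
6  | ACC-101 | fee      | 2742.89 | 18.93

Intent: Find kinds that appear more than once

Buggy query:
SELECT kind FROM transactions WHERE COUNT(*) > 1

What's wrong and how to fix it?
Bug: COUNT(*) is an aggregate and cannot be used in WHERE

Fix: Group first, then use HAVING for the count condition

Corrected query:
SELECT kind FROM transactions GROUP BY kind HAVING COUNT(*) > 1

Result:
kind    
--------
fee     
payment 
transfer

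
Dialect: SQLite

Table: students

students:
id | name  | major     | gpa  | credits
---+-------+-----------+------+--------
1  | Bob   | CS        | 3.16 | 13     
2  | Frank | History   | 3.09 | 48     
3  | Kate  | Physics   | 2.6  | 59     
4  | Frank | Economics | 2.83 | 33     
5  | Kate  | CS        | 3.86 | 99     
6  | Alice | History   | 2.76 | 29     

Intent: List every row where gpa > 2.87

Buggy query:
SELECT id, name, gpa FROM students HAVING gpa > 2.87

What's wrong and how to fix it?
Bug: This is a non-aggregate query (no GROUP BY, no aggregates), so in SQLite the HAVING clause is invalid here; a row-level condition belongs in WHERE

Fix: Replace HAVING with WHERE since the condition applies to individual rows

Corrected query:
SELECT id, name, gpa FROM students WHERE gpa > 2.87

Result:
id | name  | gpa 
---+-------+-----
1  | Bob   | 3.16
2  | Frank | 3.09
5  | Kate  | 3.86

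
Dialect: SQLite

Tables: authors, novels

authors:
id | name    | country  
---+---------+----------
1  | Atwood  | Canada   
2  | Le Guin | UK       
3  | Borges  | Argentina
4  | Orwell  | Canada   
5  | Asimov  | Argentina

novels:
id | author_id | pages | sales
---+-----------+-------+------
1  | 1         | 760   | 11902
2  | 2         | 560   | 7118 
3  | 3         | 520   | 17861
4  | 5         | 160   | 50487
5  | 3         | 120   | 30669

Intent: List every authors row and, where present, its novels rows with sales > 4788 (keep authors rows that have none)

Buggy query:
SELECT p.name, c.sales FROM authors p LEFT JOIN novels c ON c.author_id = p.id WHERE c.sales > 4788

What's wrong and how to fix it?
Bug: A WHERE condition on the right-hand table after LEFT JOIN drops unmatched parents

Fix: Move the right-table condition into the ON clause so unmatched parents are kept

Corrected query:
SELECT p.name, c.sales FROM authors p LEFT JOIN novels c ON c.author_id = p.id AND c.sales > 4788

Result:
name    | sales
--------+------
Atwood  | 11902
Le Guin | 7118 
Borges  | 17861
Borges  | 30669
Orwell  | NULL 
Asimov  | 50487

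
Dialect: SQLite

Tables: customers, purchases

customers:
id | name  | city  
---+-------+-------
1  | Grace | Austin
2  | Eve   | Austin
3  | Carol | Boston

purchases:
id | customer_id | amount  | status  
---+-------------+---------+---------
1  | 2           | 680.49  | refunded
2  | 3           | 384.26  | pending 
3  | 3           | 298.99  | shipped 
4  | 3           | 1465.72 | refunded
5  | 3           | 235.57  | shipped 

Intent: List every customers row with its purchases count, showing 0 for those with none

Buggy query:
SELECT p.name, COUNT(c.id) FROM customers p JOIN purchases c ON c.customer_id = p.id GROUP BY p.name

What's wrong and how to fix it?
Bug: An inner join excludes parents with zero children

Fix: Switch to LEFT JOIN to retain unmatched parent rows

Corrected query:
SELECT p.name, COUNT(c.id) FROM customers p LEFT JOIN purchases c ON c.customer_id = p.id GROUP BY p.name

Result:
name  | COUNT(c.id)
------+------------
Carol | 4          
Eve   | 1          
Grace | 0          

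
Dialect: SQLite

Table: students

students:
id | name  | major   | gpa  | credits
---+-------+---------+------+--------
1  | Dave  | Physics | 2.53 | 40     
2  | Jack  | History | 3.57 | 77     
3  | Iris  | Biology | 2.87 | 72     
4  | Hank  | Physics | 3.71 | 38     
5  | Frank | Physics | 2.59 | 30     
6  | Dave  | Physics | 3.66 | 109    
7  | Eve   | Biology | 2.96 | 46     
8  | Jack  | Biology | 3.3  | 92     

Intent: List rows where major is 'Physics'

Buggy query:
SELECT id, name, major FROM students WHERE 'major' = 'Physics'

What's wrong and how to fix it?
Bug: 'major' in single quotes is a string literal, not the column; the comparison is literal-vs-literal and never true

Fix: Remove the quotes around the column name (or use double quotes for an identifier)

Corrected query:
SELECT id, name, major FROM students WHERE major = 'Physics'

Result:
id | name  | major  
---+-------+--------
1  | Dave  | Physics
4  | Hank  | Physics
5  | Frank | Physics
6  | Dave  | Physics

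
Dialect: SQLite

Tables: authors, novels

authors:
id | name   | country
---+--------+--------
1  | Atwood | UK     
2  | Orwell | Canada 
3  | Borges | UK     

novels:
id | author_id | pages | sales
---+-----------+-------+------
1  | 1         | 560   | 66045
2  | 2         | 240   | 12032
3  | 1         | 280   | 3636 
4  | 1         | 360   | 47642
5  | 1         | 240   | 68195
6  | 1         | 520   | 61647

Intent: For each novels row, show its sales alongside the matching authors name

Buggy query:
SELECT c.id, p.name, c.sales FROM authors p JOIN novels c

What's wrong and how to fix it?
Bug: JOIN with no ON clause produces a cartesian product; every novels row pairs with every authors row

Fix: Add ON c.author_id = p.id to the JOIN

Corrected query:
SELECT c.id, p.name, c.sales FROM authors p JOIN novels c ON c.author_id = p.id

Result:
id | name   | sales
---+--------+------
1  | Atwood | 66045
2  | Orwell | 12032
3  | Atwood | 3636 
4  | Atwood | 47642
5  | Atwood | 68195
6  | Atwood | 61647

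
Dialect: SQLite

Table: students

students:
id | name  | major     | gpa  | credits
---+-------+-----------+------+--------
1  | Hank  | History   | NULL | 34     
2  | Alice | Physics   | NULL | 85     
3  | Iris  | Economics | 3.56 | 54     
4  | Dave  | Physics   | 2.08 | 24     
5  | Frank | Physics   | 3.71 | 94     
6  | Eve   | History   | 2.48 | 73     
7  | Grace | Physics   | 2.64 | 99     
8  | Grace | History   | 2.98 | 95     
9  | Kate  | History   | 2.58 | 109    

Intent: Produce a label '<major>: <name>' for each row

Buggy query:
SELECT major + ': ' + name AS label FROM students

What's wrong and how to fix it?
Bug: '+' is numeric addition; on text columns SQLite converts them to 0 instead of concatenating

Fix: Use the || operator for string concatenation

Corrected query:
SELECT major || ': ' || name AS label FROM students

Result:
label          
---------------
History: Hank  
Physics: Alice 
Economics: Iris
Physics: Dave  
Physics: Frank 
History: Eve   
Physics: Grace 
History: Grace 
History: Kate  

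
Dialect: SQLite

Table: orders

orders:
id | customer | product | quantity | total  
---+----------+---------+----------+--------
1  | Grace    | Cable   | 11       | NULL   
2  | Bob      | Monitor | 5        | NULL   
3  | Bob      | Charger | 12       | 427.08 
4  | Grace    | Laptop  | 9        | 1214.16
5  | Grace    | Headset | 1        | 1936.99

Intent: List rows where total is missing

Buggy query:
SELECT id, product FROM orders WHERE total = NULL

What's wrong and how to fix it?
Bug: '= NULL' is always unknown in SQL three-valued logic, so no rows match

Fix: Replace '= NULL' with 'IS NULL'

Corrected query:
SELECT id, product FROM orders WHERE total IS NULL

Result:
id | product
---+--------
1  | Cable  
2  | Monitor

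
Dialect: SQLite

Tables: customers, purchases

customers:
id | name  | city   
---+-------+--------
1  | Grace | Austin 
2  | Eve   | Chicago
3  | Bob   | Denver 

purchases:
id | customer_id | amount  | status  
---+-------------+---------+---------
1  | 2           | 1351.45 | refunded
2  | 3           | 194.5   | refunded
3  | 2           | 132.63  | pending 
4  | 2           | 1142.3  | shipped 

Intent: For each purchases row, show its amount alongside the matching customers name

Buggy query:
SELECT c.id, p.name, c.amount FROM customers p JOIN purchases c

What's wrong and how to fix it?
Bug: JOIN with no ON clause produces a cartesian product; every purchases row pairs with every customers row

Fix: Add ON c.customer_id = p.id to the JOIN

Corrected query:
SELECT c.id, p.name, c.amount FROM customers p JOIN purchases c ON c.customer_id = p.id

Result:
id | name | amount 
---+------+--------
1  | Eve  | 1351.45
2  | Bob  | 194.5  
3  | Eve  | 132.63 
4  | Eve  | 1142.3 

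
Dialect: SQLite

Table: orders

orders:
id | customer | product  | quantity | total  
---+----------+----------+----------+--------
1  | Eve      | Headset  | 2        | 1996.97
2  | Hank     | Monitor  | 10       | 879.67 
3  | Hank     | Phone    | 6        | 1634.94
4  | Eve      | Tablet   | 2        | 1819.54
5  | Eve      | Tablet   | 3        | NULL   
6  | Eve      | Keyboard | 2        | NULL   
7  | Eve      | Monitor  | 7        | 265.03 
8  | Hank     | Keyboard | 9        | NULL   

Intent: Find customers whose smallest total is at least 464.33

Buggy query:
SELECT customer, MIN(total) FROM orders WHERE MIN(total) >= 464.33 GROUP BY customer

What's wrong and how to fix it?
Bug: Aggregates like MIN are computed per group after WHERE runs

Fix: Use HAVING for the per-group MIN condition

Corrected query:
SELECT customer, MIN(total) FROM orders GROUP BY customer HAVING MIN(total) >= 464.33

Result:
customer | MIN(total)
---------+-----------
Hank     | 879.67    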